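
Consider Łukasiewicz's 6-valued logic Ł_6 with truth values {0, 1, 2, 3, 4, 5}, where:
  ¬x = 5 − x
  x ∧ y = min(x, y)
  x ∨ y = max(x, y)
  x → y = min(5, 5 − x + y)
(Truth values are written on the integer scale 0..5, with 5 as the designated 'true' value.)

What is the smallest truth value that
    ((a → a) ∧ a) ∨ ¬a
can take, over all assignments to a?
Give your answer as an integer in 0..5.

3

Take a = 2:
a → a = 2 → 2 = 5
(a → a) ∧ a = 5 ∧ 2 = 2
¬a = ¬2 = 3
((a → a) ∧ a) ∨ ¬a = 2 ∨ 3 = 3
No assignment yields a value below 3, so this is the minimum.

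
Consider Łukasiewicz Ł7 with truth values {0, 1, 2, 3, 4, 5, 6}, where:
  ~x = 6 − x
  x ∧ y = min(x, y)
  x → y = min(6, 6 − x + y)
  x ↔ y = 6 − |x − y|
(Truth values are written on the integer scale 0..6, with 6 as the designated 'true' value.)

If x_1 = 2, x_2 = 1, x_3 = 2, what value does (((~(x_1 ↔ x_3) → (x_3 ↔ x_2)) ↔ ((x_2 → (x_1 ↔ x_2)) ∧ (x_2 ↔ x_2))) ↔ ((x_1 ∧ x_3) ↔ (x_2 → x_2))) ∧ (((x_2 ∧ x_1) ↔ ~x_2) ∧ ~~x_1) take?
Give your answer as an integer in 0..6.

2

x_1 ↔ x_3 = 2 ↔ 2 = 6
~(x_1 ↔ x_3) = ~6 = 0
x_3 ↔ x_2 = 2 ↔ 1 = 5
~(x_1 ↔ x_3) → (x_3 ↔ x_2) = 0 → 5 = 6
x_1 ↔ x_2 = 2 ↔ 1 = 5
x_2 → (x_1 ↔ x_2) = 1 → 5 = 6
x_2 ↔ x_2 = 1 ↔ 1 = 6
(x_2 → (x_1 ↔ x_2)) ∧ (x_2 ↔ x_2) = 6 ∧ 6 = 6
(~(x_1 ↔ x_3) → (x_3 ↔ x_2)) ↔ ((x_2 → (x_1 ↔ x_2)) ∧ (x_2 ↔ x_2)) = 6 ↔ 6 = 6
x_1 ∧ x_3 = 2 ∧ 2 = 2
x_2 → x_2 = 1 → 1 = 6
(x_1 ∧ x_3) ↔ (x_2 → x_2) = 2 ↔ 6 = 2
((~(x_1 ↔ x_3) → (x_3 ↔ x_2)) ↔ ((x_2 → (x_1 ↔ x_2)) ∧ (x_2 ↔ x_2))) ↔ ((x_1 ∧ x_3) ↔ (x_2 → x_2)) = 6 ↔ 2 = 2
x_2 ∧ x_1 = 1 ∧ 2 = 1
~x_2 = ~1 = 5
(x_2 ∧ x_1) ↔ ~x_2 = 1 ↔ 5 = 2
~x_1 = ~2 = 4
~~x_1 = ~4 = 2
((x_2 ∧ x_1) ↔ ~x_2) ∧ ~~x_1 = 2 ∧ 2 = 2
(((~(x_1 ↔ x_3) → (x_3 ↔ x_2)) ↔ ((x_2 → (x_1 ↔ x_2)) ∧ (x_2 ↔ x_2))) ↔ ((x_1 ∧ x_3) ↔ (x_2 → x_2))) ∧ (((x_2 ∧ x_1) ↔ ~x_2) ∧ ~~x_1) = 2 ∧ 2 = 2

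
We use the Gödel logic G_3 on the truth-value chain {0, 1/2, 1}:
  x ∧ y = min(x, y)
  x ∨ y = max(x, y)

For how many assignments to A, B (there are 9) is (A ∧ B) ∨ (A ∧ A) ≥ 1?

A = 0, B = 0 ↦ 0  <
A = 0, B = 1/2 ↦ 0  <
A = 0, B = 1 ↦ 0  <
A = 1/2, B = 0 ↦ 1/2  <
A = 1/2, B = 1/2 ↦ 1/2  <
A = 1/2, B = 1 ↦ 1/2  <
A = 1, B = 0 ↦ 1  ≥
A = 1, B = 1/2 ↦ 1  ≥
A = 1, B = 1 ↦ 1  ≥
So 3 of the 9 assignments meet the threshold.

3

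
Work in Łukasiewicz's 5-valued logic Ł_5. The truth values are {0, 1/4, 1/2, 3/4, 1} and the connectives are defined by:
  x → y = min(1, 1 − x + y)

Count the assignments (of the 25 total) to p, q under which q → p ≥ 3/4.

value 1: 15 assignments (counts)
value 3/4: 4 assignments (counts)
value 1/2: 3 assignments
value 1/4: 2 assignments
value 0: 1 assignment
So 19 of the 25 assignments meet the threshold.

19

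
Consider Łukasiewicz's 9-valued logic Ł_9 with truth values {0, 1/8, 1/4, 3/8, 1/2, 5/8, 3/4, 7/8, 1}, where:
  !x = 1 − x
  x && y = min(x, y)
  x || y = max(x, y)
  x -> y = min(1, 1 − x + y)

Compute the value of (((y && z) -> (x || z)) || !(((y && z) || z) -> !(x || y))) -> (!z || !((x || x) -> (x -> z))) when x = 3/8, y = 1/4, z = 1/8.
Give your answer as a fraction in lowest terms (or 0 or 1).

y && z = 1/4 && 1/8 = 1/8
x || z = 3/8 || 1/8 = 3/8
(y && z) -> (x || z) = 1/8 -> 3/8 = 1
y && z = 1/4 && 1/8 = 1/8
(y && z) || z = 1/8 || 1/8 = 1/8
x || y = 3/8 || 1/4 = 3/8
!(x || y) = !3/8 = 5/8
((y && z) || z) -> !(x || y) = 1/8 -> 5/8 = 1
!(((y && z) || z) -> !(x || y)) = !1 = 0
((y && z) -> (x || z)) || !(((y && z) || z) -> !(x || y)) = 1 || 0 = 1
!z = !1/8 = 7/8
x || x = 3/8 || 3/8 = 3/8
x -> z = 3/8 -> 1/8 = 3/4
(x || x) -> (x -> z) = 3/8 -> 3/4 = 1
!((x || x) -> (x -> z)) = !1 = 0
!z || !((x || x) -> (x -> z)) = 7/8 || 0 = 7/8
(((y && z) -> (x || z)) || !(((y && z) || z) -> !(x || y))) -> (!z || !((x || x) -> (x -> z))) = 1 -> 7/8 = 7/8

7/8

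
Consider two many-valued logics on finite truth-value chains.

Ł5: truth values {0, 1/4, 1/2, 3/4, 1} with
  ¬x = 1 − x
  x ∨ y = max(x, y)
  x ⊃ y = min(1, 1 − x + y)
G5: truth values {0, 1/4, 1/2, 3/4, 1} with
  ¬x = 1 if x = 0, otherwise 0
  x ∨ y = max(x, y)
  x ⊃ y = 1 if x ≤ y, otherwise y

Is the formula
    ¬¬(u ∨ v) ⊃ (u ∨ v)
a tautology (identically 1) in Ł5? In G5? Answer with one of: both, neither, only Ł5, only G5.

only Ł5

In Ł5: every assignment gives 1 — tautology.
In G5: at u = 0, v = 1/4 the value is 1/4 — not a tautology.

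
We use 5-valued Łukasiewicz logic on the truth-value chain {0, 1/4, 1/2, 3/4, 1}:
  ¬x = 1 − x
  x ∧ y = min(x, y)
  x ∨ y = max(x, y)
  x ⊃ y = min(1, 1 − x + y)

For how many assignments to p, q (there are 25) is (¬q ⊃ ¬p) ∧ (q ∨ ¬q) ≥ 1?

value 1: 6 assignments (counts)
value 3/4: 9 assignments
value 1/2: 7 assignments
value 1/4: 2 assignments
value 0: 1 assignment
So 6 of the 25 assignments meet the threshold.

6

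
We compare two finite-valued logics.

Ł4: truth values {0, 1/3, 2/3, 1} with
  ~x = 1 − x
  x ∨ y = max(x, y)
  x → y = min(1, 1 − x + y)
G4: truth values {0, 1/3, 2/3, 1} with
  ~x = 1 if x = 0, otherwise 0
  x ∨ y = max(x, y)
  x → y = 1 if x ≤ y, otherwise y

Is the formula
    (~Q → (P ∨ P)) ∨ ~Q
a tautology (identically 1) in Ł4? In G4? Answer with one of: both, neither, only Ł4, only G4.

In Ł4: at P = 0, Q = 1/3 the value is 2/3 — not a tautology.
In G4: every assignment gives 1 — tautology.

only G4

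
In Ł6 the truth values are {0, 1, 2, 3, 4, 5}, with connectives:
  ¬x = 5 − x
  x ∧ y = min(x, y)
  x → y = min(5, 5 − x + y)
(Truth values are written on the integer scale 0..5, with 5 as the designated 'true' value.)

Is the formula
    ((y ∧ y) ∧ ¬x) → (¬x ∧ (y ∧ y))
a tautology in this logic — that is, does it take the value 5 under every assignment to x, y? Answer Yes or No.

Yes

At x = 2, y = 2, for instance:
y ∧ y = 2 ∧ 2 = 2
¬x = ¬2 = 3
(y ∧ y) ∧ ¬x = 2 ∧ 3 = 2
¬x ∧ (y ∧ y) = 3 ∧ 2 = 2
((y ∧ y) ∧ ¬x) → (¬x ∧ (y ∧ y)) = 2 → 2 = 5
and checking the remaining 35 assignments likewise gives ≥ 5 in every case.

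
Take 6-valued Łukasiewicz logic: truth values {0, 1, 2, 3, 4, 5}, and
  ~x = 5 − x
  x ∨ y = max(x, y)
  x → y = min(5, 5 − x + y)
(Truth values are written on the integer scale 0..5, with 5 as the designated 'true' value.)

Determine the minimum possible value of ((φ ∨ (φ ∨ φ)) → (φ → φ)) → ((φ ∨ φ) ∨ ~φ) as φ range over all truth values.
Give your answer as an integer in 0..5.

3

Take φ = 2:
φ ∨ φ = 2 ∨ 2 = 2
φ ∨ (φ ∨ φ) = 2 ∨ 2 = 2
φ → φ = 2 → 2 = 5
(φ ∨ (φ ∨ φ)) → (φ → φ) = 2 → 5 = 5
φ ∨ φ = 2 ∨ 2 = 2
~φ = ~2 = 3
(φ ∨ φ) ∨ ~φ = 2 ∨ 3 = 3
((φ ∨ (φ ∨ φ)) → (φ → φ)) → ((φ ∨ φ) ∨ ~φ) = 5 → 3 = 3
No assignment yields a value below 3, so this is the minimum.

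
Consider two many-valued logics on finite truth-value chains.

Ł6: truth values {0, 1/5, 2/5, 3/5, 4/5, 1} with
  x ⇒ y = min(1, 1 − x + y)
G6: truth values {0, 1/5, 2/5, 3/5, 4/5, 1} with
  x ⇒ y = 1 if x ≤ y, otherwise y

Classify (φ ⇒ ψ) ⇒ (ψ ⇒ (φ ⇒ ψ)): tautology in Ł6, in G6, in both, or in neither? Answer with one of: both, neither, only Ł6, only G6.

both

In Ł6: every assignment gives 1 — tautology.
In G6: every assignment gives 1 — tautology.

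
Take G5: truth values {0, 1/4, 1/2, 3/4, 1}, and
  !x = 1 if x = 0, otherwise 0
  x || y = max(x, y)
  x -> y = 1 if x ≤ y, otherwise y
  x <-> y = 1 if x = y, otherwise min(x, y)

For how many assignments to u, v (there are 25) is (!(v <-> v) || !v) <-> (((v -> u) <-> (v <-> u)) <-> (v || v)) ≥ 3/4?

value 1: 4 assignments (counts)
value 0: 21 assignments
So 4 of the 25 assignments meet the threshold.

4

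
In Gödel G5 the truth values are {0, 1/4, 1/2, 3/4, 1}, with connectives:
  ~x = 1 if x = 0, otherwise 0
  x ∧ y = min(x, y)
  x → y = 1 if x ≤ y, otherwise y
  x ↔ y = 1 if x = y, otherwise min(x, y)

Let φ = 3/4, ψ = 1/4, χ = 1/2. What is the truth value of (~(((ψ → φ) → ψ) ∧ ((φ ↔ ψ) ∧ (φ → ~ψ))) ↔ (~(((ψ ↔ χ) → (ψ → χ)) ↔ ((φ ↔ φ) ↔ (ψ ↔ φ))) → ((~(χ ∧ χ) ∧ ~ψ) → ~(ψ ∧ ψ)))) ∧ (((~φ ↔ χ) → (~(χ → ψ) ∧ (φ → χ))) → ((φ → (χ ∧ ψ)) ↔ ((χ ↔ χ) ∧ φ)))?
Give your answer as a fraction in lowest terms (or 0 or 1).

1/4

ψ → φ = 1/4 → 3/4 = 1
(ψ → φ) → ψ = 1 → 1/4 = 1/4
φ ↔ ψ = 3/4 ↔ 1/4 = 1/4
~ψ = ~1/4 = 0
φ → ~ψ = 3/4 → 0 = 0
(φ ↔ ψ) ∧ (φ → ~ψ) = 1/4 ∧ 0 = 0
((ψ → φ) → ψ) ∧ ((φ ↔ ψ) ∧ (φ → ~ψ)) = 1/4 ∧ 0 = 0
~(((ψ → φ) → ψ) ∧ ((φ ↔ ψ) ∧ (φ → ~ψ))) = ~0 = 1
ψ ↔ χ = 1/4 ↔ 1/2 = 1/4
ψ → χ = 1/4 → 1/2 = 1
(ψ ↔ χ) → (ψ → χ) = 1/4 → 1 = 1
φ ↔ φ = 3/4 ↔ 3/4 = 1
ψ ↔ φ = 1/4 ↔ 3/4 = 1/4
(φ ↔ φ) ↔ (ψ ↔ φ) = 1 ↔ 1/4 = 1/4
((ψ ↔ χ) → (ψ → χ)) ↔ ((φ ↔ φ) ↔ (ψ ↔ φ)) = 1 ↔ 1/4 = 1/4
~(((ψ ↔ χ) → (ψ → χ)) ↔ ((φ ↔ φ) ↔ (ψ ↔ φ))) = ~1/4 = 0
χ ∧ χ = 1/2 ∧ 1/2 = 1/2
~(χ ∧ χ) = ~1/2 = 0
~ψ = ~1/4 = 0
~(χ ∧ χ) ∧ ~ψ = 0 ∧ 0 = 0
ψ ∧ ψ = 1/4 ∧ 1/4 = 1/4
~(ψ ∧ ψ) = ~1/4 = 0
(~(χ ∧ χ) ∧ ~ψ) → ~(ψ ∧ ψ) = 0 → 0 = 1
~(((ψ ↔ χ) → (ψ → χ)) ↔ ((φ ↔ φ) ↔ (ψ ↔ φ))) → ((~(χ ∧ χ) ∧ ~ψ) → ~(ψ ∧ ψ)) = 0 → 1 = 1
~(((ψ → φ) → ψ) ∧ ((φ ↔ ψ) ∧ (φ → ~ψ))) ↔ (~(((ψ ↔ χ) → (ψ → χ)) ↔ ((φ ↔ φ) ↔ (ψ ↔ φ))) → ((~(χ ∧ χ) ∧ ~ψ) → ~(ψ ∧ ψ))) = 1 ↔ 1 = 1
~φ = ~3/4 = 0
~φ ↔ χ = 0 ↔ 1/2 = 0
χ → ψ = 1/2 → 1/4 = 1/4
~(χ → ψ) = ~1/4 = 0
φ → χ = 3/4 → 1/2 = 1/2
~(χ → ψ) ∧ (φ → χ) = 0 ∧ 1/2 = 0
(~φ ↔ χ) → (~(χ → ψ) ∧ (φ → χ)) = 0 → 0 = 1
χ ∧ ψ = 1/2 ∧ 1/4 = 1/4
φ → (χ ∧ ψ) = 3/4 → 1/4 = 1/4
χ ↔ χ = 1/2 ↔ 1/2 = 1
(χ ↔ χ) ∧ φ = 1 ∧ 3/4 = 3/4
(φ → (χ ∧ ψ)) ↔ ((χ ↔ χ) ∧ φ) = 1/4 ↔ 3/4 = 1/4
((~φ ↔ χ) → (~(χ → ψ) ∧ (φ → χ))) → ((φ → (χ ∧ ψ)) ↔ ((χ ↔ χ) ∧ φ)) = 1 → 1/4 = 1/4
(~(((ψ → φ) → ψ) ∧ ((φ ↔ ψ) ∧ (φ → ~ψ))) ↔ (~(((ψ ↔ χ) → (ψ → χ)) ↔ ((φ ↔ φ) ↔ (ψ ↔ φ))) → ((~(χ ∧ χ) ∧ ~ψ) → ~(ψ ∧ ψ)))) ∧ (((~φ ↔ χ) → (~(χ → ψ) ∧ (φ → χ))) → ((φ → (χ ∧ ψ)) ↔ ((χ ↔ χ) ∧ φ))) = 1 ∧ 1/4 = 1/4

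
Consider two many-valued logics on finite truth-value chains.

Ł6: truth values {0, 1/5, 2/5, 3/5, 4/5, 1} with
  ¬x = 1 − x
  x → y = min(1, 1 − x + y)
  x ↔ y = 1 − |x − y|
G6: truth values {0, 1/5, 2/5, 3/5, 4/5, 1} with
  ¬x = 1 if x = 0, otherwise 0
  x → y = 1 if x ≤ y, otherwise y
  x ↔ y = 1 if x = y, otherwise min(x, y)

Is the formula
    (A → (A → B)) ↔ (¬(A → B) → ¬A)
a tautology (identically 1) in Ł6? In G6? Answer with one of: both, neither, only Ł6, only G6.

only Ł6

In Ł6: every assignment gives 1 — tautology.
In G6: at A = 2/5, B = 1/5 the value is 1/5 — not a tautology.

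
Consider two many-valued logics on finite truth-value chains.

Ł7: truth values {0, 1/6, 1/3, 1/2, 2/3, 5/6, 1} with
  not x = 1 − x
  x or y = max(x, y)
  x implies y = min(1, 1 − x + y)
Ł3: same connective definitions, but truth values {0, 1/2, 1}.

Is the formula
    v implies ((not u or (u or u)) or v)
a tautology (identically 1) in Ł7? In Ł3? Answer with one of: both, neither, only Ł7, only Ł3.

In Ł7: every assignment gives 1 — tautology.
In Ł3: every assignment gives 1 — tautology.

both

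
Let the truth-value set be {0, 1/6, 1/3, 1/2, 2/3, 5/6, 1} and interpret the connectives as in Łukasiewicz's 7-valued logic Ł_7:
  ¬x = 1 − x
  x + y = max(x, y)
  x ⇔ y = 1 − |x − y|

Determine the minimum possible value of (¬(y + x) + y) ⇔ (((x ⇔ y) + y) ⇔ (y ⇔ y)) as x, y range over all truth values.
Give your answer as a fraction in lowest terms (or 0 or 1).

Take x = 1/2, y = 1/2:
y + x = 1/2 + 1/2 = 1/2
¬(y + x) = ¬1/2 = 1/2
¬(y + x) + y = 1/2 + 1/2 = 1/2
x ⇔ y = 1/2 ⇔ 1/2 = 1
(x ⇔ y) + y = 1 + 1/2 = 1
y ⇔ y = 1/2 ⇔ 1/2 = 1
((x ⇔ y) + y) ⇔ (y ⇔ y) = 1 ⇔ 1 = 1
(¬(y + x) + y) ⇔ (((x ⇔ y) + y) ⇔ (y ⇔ y)) = 1/2 ⇔ 1 = 1/2
No assignment yields a value below 1/2, so this is the minimum.

1/2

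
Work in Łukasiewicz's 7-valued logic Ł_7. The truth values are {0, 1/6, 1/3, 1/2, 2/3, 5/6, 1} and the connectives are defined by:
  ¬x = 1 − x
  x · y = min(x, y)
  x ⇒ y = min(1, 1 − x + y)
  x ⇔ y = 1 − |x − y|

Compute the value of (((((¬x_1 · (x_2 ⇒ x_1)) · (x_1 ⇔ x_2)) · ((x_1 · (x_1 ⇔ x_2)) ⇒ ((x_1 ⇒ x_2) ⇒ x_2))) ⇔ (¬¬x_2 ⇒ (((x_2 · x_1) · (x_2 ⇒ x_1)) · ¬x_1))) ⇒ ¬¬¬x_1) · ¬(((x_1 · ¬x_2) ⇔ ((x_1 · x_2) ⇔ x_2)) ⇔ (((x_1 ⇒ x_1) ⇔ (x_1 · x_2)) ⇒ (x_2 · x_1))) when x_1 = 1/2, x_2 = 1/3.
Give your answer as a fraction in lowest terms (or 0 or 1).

1/2

¬x_1 = ¬1/2 = 1/2
x_2 ⇒ x_1 = 1/3 ⇒ 1/2 = 1
¬x_1 · (x_2 ⇒ x_1) = 1/2 · 1 = 1/2
x_1 ⇔ x_2 = 1/2 ⇔ 1/3 = 5/6
(¬x_1 · (x_2 ⇒ x_1)) · (x_1 ⇔ x_2) = 1/2 · 5/6 = 1/2
x_1 ⇔ x_2 = 1/2 ⇔ 1/3 = 5/6
x_1 · (x_1 ⇔ x_2) = 1/2 · 5/6 = 1/2
x_1 ⇒ x_2 = 1/2 ⇒ 1/3 = 5/6
(x_1 ⇒ x_2) ⇒ x_2 = 5/6 ⇒ 1/3 = 1/2
(x_1 · (x_1 ⇔ x_2)) ⇒ ((x_1 ⇒ x_2) ⇒ x_2) = 1/2 ⇒ 1/2 = 1
((¬x_1 · (x_2 ⇒ x_1)) · (x_1 ⇔ x_2)) · ((x_1 · (x_1 ⇔ x_2)) ⇒ ((x_1 ⇒ x_2) ⇒ x_2)) = 1/2 · 1 = 1/2
¬x_2 = ¬1/3 = 2/3
¬¬x_2 = ¬2/3 = 1/3
x_2 · x_1 = 1/3 · 1/2 = 1/3
x_2 ⇒ x_1 = 1/3 ⇒ 1/2 = 1
(x_2 · x_1) · (x_2 ⇒ x_1) = 1/3 · 1 = 1/3
¬x_1 = ¬1/2 = 1/2
((x_2 · x_1) · (x_2 ⇒ x_1)) · ¬x_1 = 1/3 · 1/2 = 1/3
¬¬x_2 ⇒ (((x_2 · x_1) · (x_2 ⇒ x_1)) · ¬x_1) = 1/3 ⇒ 1/3 = 1
(((¬x_1 · (x_2 ⇒ x_1)) · (x_1 ⇔ x_2)) · ((x_1 · (x_1 ⇔ x_2)) ⇒ ((x_1 ⇒ x_2) ⇒ x_2))) ⇔ (¬¬x_2 ⇒ (((x_2 · x_1) · (x_2 ⇒ x_1)) · ¬x_1)) = 1/2 ⇔ 1 = 1/2
¬x_1 = ¬1/2 = 1/2
¬¬x_1 = ¬1/2 = 1/2
¬¬¬x_1 = ¬1/2 = 1/2
((((¬x_1 · (x_2 ⇒ x_1)) · (x_1 ⇔ x_2)) · ((x_1 · (x_1 ⇔ x_2)) ⇒ ((x_1 ⇒ x_2) ⇒ x_2))) ⇔ (¬¬x_2 ⇒ (((x_2 · x_1) · (x_2 ⇒ x_1)) · ¬x_1))) ⇒ ¬¬¬x_1 = 1/2 ⇒ 1/2 = 1
¬x_2 = ¬1/3 = 2/3
x_1 · ¬x_2 = 1/2 · 2/3 = 1/2
x_1 · x_2 = 1/2 · 1/3 = 1/3
(x_1 · x_2) ⇔ x_2 = 1/3 ⇔ 1/3 = 1
(x_1 · ¬x_2) ⇔ ((x_1 · x_2) ⇔ x_2) = 1/2 ⇔ 1 = 1/2
x_1 ⇒ x_1 = 1/2 ⇒ 1/2 = 1
x_1 · x_2 = 1/2 · 1/3 = 1/3
(x_1 ⇒ x_1) ⇔ (x_1 · x_2) = 1 ⇔ 1/3 = 1/3
x_2 · x_1 = 1/3 · 1/2 = 1/3
((x_1 ⇒ x_1) ⇔ (x_1 · x_2)) ⇒ (x_2 · x_1) = 1/3 ⇒ 1/3 = 1
((x_1 · ¬x_2) ⇔ ((x_1 · x_2) ⇔ x_2)) ⇔ (((x_1 ⇒ x_1) ⇔ (x_1 · x_2)) ⇒ (x_2 · x_1)) = 1/2 ⇔ 1 = 1/2
¬(((x_1 · ¬x_2) ⇔ ((x_1 · x_2) ⇔ x_2)) ⇔ (((x_1 ⇒ x_1) ⇔ (x_1 · x_2)) ⇒ (x_2 · x_1))) = ¬1/2 = 1/2
(((((¬x_1 · (x_2 ⇒ x_1)) · (x_1 ⇔ x_2)) · ((x_1 · (x_1 ⇔ x_2)) ⇒ ((x_1 ⇒ x_2) ⇒ x_2))) ⇔ (¬¬x_2 ⇒ (((x_2 · x_1) · (x_2 ⇒ x_1)) · ¬x_1))) ⇒ ¬¬¬x_1) · ¬(((x_1 · ¬x_2) ⇔ ((x_1 · x_2) ⇔ x_2)) ⇔ (((x_1 ⇒ x_1) ⇔ (x_1 · x_2)) ⇒ (x_2 · x_1))) = 1 · 1/2 = 1/2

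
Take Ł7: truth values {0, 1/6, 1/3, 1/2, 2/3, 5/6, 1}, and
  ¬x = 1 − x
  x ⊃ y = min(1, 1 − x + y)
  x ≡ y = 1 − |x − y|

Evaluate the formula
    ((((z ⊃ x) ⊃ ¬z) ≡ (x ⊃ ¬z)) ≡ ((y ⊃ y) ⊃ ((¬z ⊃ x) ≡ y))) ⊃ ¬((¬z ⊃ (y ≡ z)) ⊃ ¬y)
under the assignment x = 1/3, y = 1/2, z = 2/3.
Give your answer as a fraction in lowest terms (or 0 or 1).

2/3

z ⊃ x = 2/3 ⊃ 1/3 = 2/3
¬z = ¬2/3 = 1/3
(z ⊃ x) ⊃ ¬z = 2/3 ⊃ 1/3 = 2/3
¬z = ¬2/3 = 1/3
x ⊃ ¬z = 1/3 ⊃ 1/3 = 1
((z ⊃ x) ⊃ ¬z) ≡ (x ⊃ ¬z) = 2/3 ≡ 1 = 2/3
y ⊃ y = 1/2 ⊃ 1/2 = 1
¬z = ¬2/3 = 1/3
¬z ⊃ x = 1/3 ⊃ 1/3 = 1
(¬z ⊃ x) ≡ y = 1 ≡ 1/2 = 1/2
(y ⊃ y) ⊃ ((¬z ⊃ x) ≡ y) = 1 ⊃ 1/2 = 1/2
(((z ⊃ x) ⊃ ¬z) ≡ (x ⊃ ¬z)) ≡ ((y ⊃ y) ⊃ ((¬z ⊃ x) ≡ y)) = 2/3 ≡ 1/2 = 5/6
¬z = ¬2/3 = 1/3
y ≡ z = 1/2 ≡ 2/3 = 5/6
¬z ⊃ (y ≡ z) = 1/3 ⊃ 5/6 = 1
¬y = ¬1/2 = 1/2
(¬z ⊃ (y ≡ z)) ⊃ ¬y = 1 ⊃ 1/2 = 1/2
¬((¬z ⊃ (y ≡ z)) ⊃ ¬y) = ¬1/2 = 1/2
((((z ⊃ x) ⊃ ¬z) ≡ (x ⊃ ¬z)) ≡ ((y ⊃ y) ⊃ ((¬z ⊃ x) ≡ y))) ⊃ ¬((¬z ⊃ (y ≡ z)) ⊃ ¬y) = 5/6 ⊃ 1/2 = 2/3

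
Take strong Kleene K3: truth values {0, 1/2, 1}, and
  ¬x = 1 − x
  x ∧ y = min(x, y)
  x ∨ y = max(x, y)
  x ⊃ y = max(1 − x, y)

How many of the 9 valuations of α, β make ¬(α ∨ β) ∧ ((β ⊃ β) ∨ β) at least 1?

1

α = 0, β = 0 ↦ 1  ≥
α = 0, β = 1/2 ↦ 1/2  <
α = 0, β = 1 ↦ 0  <
α = 1/2, β = 0 ↦ 1/2  <
α = 1/2, β = 1/2 ↦ 1/2  <
α = 1/2, β = 1 ↦ 0  <
α = 1, β = 0 ↦ 0  <
α = 1, β = 1/2 ↦ 0  <
α = 1, β = 1 ↦ 0  <
So 1 of the 9 assignments meets the threshold.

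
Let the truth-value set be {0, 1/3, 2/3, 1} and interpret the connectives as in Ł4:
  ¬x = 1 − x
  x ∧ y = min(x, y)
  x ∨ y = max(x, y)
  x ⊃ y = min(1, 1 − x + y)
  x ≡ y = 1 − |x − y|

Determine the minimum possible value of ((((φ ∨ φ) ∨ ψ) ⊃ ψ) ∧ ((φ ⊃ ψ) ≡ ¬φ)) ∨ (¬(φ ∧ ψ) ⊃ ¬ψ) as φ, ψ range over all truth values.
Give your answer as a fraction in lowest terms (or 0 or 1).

Take φ = 1/3, ψ = 2/3:
φ ∨ φ = 1/3 ∨ 1/3 = 1/3
(φ ∨ φ) ∨ ψ = 1/3 ∨ 2/3 = 2/3
((φ ∨ φ) ∨ ψ) ⊃ ψ = 2/3 ⊃ 2/3 = 1
φ ⊃ ψ = 1/3 ⊃ 2/3 = 1
¬φ = ¬1/3 = 2/3
(φ ⊃ ψ) ≡ ¬φ = 1 ≡ 2/3 = 2/3
(((φ ∨ φ) ∨ ψ) ⊃ ψ) ∧ ((φ ⊃ ψ) ≡ ¬φ) = 1 ∧ 2/3 = 2/3
φ ∧ ψ = 1/3 ∧ 2/3 = 1/3
¬(φ ∧ ψ) = ¬1/3 = 2/3
¬ψ = ¬2/3 = 1/3
¬(φ ∧ ψ) ⊃ ¬ψ = 2/3 ⊃ 1/3 = 2/3
((((φ ∨ φ) ∨ ψ) ⊃ ψ) ∧ ((φ ⊃ ψ) ≡ ¬φ)) ∨ (¬(φ ∧ ψ) ⊃ ¬ψ) = 2/3 ∨ 2/3 = 2/3
No assignment yields a value below 2/3, so this is the minimum.

2/3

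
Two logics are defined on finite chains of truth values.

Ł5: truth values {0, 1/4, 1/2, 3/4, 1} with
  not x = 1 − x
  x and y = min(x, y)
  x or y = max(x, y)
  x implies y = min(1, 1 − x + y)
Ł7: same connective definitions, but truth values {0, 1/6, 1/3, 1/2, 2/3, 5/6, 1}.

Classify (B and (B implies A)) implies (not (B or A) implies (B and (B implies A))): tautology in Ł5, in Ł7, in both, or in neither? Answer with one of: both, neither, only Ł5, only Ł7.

both

In Ł5: every assignment gives 1 — tautology.
In Ł7: every assignment gives 1 — tautology.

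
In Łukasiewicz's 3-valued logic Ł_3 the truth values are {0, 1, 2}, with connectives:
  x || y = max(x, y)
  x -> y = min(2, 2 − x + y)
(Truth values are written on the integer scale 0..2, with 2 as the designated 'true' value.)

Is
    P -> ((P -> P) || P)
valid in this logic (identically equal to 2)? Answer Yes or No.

Yes

P = 0 ↦ 2
P = 1 ↦ 2
P = 2 ↦ 2
Every assignment gives a value ≥ 2.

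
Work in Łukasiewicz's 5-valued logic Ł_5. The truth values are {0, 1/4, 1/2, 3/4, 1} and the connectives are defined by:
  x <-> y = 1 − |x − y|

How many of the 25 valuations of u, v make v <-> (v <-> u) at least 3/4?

value 1: 7 assignments (counts)
value 3/4: 7 assignments (counts)
value 1/2: 6 assignments
value 1/4: 3 assignments
value 0: 2 assignments
So 14 of the 25 assignments meet the threshold.

14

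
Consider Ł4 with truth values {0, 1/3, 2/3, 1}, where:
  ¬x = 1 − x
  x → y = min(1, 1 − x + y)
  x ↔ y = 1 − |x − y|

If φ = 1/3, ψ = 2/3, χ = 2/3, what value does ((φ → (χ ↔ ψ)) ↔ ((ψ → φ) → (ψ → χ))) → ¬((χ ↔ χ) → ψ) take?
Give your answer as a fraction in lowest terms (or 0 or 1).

1/3

χ ↔ ψ = 2/3 ↔ 2/3 = 1
φ → (χ ↔ ψ) = 1/3 → 1 = 1
ψ → φ = 2/3 → 1/3 = 2/3
ψ → χ = 2/3 → 2/3 = 1
(ψ → φ) → (ψ → χ) = 2/3 → 1 = 1
(φ → (χ ↔ ψ)) ↔ ((ψ → φ) → (ψ → χ)) = 1 ↔ 1 = 1
χ ↔ χ = 2/3 ↔ 2/3 = 1
(χ ↔ χ) → ψ = 1 → 2/3 = 2/3
¬((χ ↔ χ) → ψ) = ¬2/3 = 1/3
((φ → (χ ↔ ψ)) ↔ ((ψ → φ) → (ψ → χ))) → ¬((χ ↔ χ) → ψ) = 1 → 1/3 = 1/3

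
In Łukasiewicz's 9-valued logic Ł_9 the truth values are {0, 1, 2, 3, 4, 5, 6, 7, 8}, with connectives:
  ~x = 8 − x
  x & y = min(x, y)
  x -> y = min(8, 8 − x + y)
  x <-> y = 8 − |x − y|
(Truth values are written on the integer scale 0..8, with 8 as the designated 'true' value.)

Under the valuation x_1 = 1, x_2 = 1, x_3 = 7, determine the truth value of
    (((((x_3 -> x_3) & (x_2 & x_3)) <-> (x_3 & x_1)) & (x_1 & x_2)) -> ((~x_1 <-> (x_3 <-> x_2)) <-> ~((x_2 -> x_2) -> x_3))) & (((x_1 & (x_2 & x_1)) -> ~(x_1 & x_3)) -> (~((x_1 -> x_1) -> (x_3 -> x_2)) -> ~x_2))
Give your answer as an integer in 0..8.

x_3 -> x_3 = 7 -> 7 = 8
x_2 & x_3 = 1 & 7 = 1
(x_3 -> x_3) & (x_2 & x_3) = 8 & 1 = 1
x_3 & x_1 = 7 & 1 = 1
((x_3 -> x_3) & (x_2 & x_3)) <-> (x_3 & x_1) = 1 <-> 1 = 8
x_1 & x_2 = 1 & 1 = 1
(((x_3 -> x_3) & (x_2 & x_3)) <-> (x_3 & x_1)) & (x_1 & x_2) = 8 & 1 = 1
~x_1 = ~1 = 7
x_3 <-> x_2 = 7 <-> 1 = 2
~x_1 <-> (x_3 <-> x_2) = 7 <-> 2 = 3
x_2 -> x_2 = 1 -> 1 = 8
(x_2 -> x_2) -> x_3 = 8 -> 7 = 7
~((x_2 -> x_2) -> x_3) = ~7 = 1
(~x_1 <-> (x_3 <-> x_2)) <-> ~((x_2 -> x_2) -> x_3) = 3 <-> 1 = 6
((((x_3 -> x_3) & (x_2 & x_3)) <-> (x_3 & x_1)) & (x_1 & x_2)) -> ((~x_1 <-> (x_3 <-> x_2)) <-> ~((x_2 -> x_2) -> x_3)) = 1 -> 6 = 8
x_2 & x_1 = 1 & 1 = 1
x_1 & (x_2 & x_1) = 1 & 1 = 1
x_1 & x_3 = 1 & 7 = 1
~(x_1 & x_3) = ~1 = 7
(x_1 & (x_2 & x_1)) -> ~(x_1 & x_3) = 1 -> 7 = 8
x_1 -> x_1 = 1 -> 1 = 8
x_3 -> x_2 = 7 -> 1 = 2
(x_1 -> x_1) -> (x_3 -> x_2) = 8 -> 2 = 2
~((x_1 -> x_1) -> (x_3 -> x_2)) = ~2 = 6
~x_2 = ~1 = 7
~((x_1 -> x_1) -> (x_3 -> x_2)) -> ~x_2 = 6 -> 7 = 8
((x_1 & (x_2 & x_1)) -> ~(x_1 & x_3)) -> (~((x_1 -> x_1) -> (x_3 -> x_2)) -> ~x_2) = 8 -> 8 = 8
(((((x_3 -> x_3) & (x_2 & x_3)) <-> (x_3 & x_1)) & (x_1 & x_2)) -> ((~x_1 <-> (x_3 <-> x_2)) <-> ~((x_2 -> x_2) -> x_3))) & (((x_1 & (x_2 & x_1)) -> ~(x_1 & x_3)) -> (~((x_1 -> x_1) -> (x_3 -> x_2)) -> ~x_2)) = 8 & 8 = 8

8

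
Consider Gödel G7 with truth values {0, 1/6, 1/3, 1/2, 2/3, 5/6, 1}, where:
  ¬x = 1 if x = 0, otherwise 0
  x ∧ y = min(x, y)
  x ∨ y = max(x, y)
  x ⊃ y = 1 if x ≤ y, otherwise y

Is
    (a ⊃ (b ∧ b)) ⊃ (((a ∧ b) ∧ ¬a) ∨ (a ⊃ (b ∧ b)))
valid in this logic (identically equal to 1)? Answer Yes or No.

Yes

At a = 2/3, b = 1/6, for instance:
b ∧ b = 1/6 ∧ 1/6 = 1/6
a ⊃ (b ∧ b) = 2/3 ⊃ 1/6 = 1/6
a ∧ b = 2/3 ∧ 1/6 = 1/6
¬a = ¬2/3 = 0
(a ∧ b) ∧ ¬a = 1/6 ∧ 0 = 0
((a ∧ b) ∧ ¬a) ∨ (a ⊃ (b ∧ b)) = 0 ∨ 1/6 = 1/6
(a ⊃ (b ∧ b)) ⊃ (((a ∧ b) ∧ ¬a) ∨ (a ⊃ (b ∧ b))) = 1/6 ⊃ 1/6 = 1
and checking the remaining 48 assignments likewise gives ≥ 1 in every case.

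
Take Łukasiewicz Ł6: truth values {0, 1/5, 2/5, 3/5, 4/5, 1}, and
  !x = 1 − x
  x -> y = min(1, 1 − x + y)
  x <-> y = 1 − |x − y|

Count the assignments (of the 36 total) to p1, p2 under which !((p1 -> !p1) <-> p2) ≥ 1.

4

value 1: 4 assignments (counts)
value 4/5: 5 assignments
value 3/5: 6 assignments
value 2/5: 7 assignments
value 1/5: 8 assignments
value 0: 6 assignments
So 4 of the 36 assignments meet the threshold.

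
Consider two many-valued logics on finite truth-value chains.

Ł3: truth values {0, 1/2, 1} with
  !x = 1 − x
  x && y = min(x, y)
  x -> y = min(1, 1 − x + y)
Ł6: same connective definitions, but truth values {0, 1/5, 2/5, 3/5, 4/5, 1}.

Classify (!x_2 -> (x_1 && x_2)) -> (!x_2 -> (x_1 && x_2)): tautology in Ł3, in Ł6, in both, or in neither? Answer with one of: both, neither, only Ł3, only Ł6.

In Ł3: every assignment gives 1 — tautology.
In Ł6: every assignment gives 1 — tautology.

both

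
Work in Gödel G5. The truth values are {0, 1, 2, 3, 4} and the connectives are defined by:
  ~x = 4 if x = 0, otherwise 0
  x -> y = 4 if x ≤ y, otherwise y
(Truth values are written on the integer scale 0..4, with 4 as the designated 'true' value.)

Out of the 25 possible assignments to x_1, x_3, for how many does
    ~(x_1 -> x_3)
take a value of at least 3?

4

value 4: 4 assignments (counts)
value 0: 21 assignments
So 4 of the 25 assignments meet the threshold.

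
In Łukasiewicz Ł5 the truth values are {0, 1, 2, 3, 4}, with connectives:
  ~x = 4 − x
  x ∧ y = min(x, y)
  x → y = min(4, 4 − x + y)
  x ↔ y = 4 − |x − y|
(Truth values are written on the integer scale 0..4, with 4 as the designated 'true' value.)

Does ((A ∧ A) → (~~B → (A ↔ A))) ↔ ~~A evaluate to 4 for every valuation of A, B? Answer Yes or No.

No

Counterexample: take A = 0, B = 0.
A ∧ A = 0 ∧ 0 = 0
~B = ~0 = 4
~~B = ~4 = 0
A ↔ A = 0 ↔ 0 = 4
~~B → (A ↔ A) = 0 → 4 = 4
(A ∧ A) → (~~B → (A ↔ A)) = 0 → 4 = 4
~A = ~0 = 4
~~A = ~4 = 0
((A ∧ A) → (~~B → (A ↔ A))) ↔ ~~A = 4 ↔ 0 = 0
This gives 0 ≠ 4.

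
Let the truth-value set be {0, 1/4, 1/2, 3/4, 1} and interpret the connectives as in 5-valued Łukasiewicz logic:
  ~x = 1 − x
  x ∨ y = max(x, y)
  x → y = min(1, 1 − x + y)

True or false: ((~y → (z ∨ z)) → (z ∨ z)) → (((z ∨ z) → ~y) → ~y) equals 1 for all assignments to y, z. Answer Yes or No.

Yes

At y = 1/4, z = 1/2, for instance:
~y = ~1/4 = 3/4
z ∨ z = 1/2 ∨ 1/2 = 1/2
~y → (z ∨ z) = 3/4 → 1/2 = 3/4
(~y → (z ∨ z)) → (z ∨ z) = 3/4 → 1/2 = 3/4
(z ∨ z) → ~y = 1/2 → 3/4 = 1
((z ∨ z) → ~y) → ~y = 1 → 3/4 = 3/4
((~y → (z ∨ z)) → (z ∨ z)) → (((z ∨ z) → ~y) → ~y) = 3/4 → 3/4 = 1
and checking the remaining 24 assignments likewise gives ≥ 1 in every case.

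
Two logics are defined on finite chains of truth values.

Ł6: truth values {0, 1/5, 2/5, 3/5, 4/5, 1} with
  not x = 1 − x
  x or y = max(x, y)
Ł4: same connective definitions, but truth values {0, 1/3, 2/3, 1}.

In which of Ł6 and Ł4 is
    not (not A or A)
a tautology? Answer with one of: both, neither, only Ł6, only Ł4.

neither

In Ł6: at A = 0 the value is 0 — not a tautology.
In Ł4: at A = 0 the value is 0 — not a tautology.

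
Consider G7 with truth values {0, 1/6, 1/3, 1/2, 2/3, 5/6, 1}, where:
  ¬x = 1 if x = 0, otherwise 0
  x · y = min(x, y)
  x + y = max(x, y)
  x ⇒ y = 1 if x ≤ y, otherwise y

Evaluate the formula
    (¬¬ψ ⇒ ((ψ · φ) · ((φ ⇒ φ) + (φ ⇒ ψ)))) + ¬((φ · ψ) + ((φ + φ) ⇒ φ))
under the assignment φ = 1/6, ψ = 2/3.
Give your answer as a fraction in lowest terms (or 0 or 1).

1/6

¬ψ = ¬2/3 = 0
¬¬ψ = ¬0 = 1
ψ · φ = 2/3 · 1/6 = 1/6
φ ⇒ φ = 1/6 ⇒ 1/6 = 1
φ ⇒ ψ = 1/6 ⇒ 2/3 = 1
(φ ⇒ φ) + (φ ⇒ ψ) = 1 + 1 = 1
(ψ · φ) · ((φ ⇒ φ) + (φ ⇒ ψ)) = 1/6 · 1 = 1/6
¬¬ψ ⇒ ((ψ · φ) · ((φ ⇒ φ) + (φ ⇒ ψ))) = 1 ⇒ 1/6 = 1/6
φ · ψ = 1/6 · 2/3 = 1/6
φ + φ = 1/6 + 1/6 = 1/6
(φ + φ) ⇒ φ = 1/6 ⇒ 1/6 = 1
(φ · ψ) + ((φ + φ) ⇒ φ) = 1/6 + 1 = 1
¬((φ · ψ) + ((φ + φ) ⇒ φ)) = ¬1 = 0
(¬¬ψ ⇒ ((ψ · φ) · ((φ ⇒ φ) + (φ ⇒ ψ)))) + ¬((φ · ψ) + ((φ + φ) ⇒ φ)) = 1/6 + 0 = 1/6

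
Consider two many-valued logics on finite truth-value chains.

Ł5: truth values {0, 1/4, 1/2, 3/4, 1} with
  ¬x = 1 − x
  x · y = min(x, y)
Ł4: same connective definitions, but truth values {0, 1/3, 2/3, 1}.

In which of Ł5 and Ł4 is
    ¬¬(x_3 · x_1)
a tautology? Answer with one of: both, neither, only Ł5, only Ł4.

neither

In Ł5: at x_1 = 0, x_3 = 0 the value is 0 — not a tautology.
In Ł4: at x_1 = 0, x_3 = 0 the value is 0 — not a tautology.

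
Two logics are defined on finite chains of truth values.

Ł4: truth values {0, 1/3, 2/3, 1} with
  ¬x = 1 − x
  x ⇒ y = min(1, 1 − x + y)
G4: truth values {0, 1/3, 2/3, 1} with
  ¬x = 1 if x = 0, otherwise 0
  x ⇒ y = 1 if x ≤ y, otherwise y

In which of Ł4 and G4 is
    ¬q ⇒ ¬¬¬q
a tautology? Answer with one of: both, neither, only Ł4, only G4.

In Ł4: every assignment gives 1 — tautology.
In G4: every assignment gives 1 — tautology.

both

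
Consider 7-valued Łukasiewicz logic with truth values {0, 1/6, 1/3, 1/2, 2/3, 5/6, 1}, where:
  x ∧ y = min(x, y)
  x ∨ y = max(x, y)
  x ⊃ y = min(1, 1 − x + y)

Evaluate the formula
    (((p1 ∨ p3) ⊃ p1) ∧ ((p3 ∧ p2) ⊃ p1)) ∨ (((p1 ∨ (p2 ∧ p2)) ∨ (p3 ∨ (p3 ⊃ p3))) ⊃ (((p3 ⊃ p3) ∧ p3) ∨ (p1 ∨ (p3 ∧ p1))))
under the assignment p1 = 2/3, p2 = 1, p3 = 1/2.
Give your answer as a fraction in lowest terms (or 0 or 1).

1

p1 ∨ p3 = 2/3 ∨ 1/2 = 2/3
(p1 ∨ p3) ⊃ p1 = 2/3 ⊃ 2/3 = 1
p3 ∧ p2 = 1/2 ∧ 1 = 1/2
(p3 ∧ p2) ⊃ p1 = 1/2 ⊃ 2/3 = 1
((p1 ∨ p3) ⊃ p1) ∧ ((p3 ∧ p2) ⊃ p1) = 1 ∧ 1 = 1
p2 ∧ p2 = 1 ∧ 1 = 1
p1 ∨ (p2 ∧ p2) = 2/3 ∨ 1 = 1
p3 ⊃ p3 = 1/2 ⊃ 1/2 = 1
p3 ∨ (p3 ⊃ p3) = 1/2 ∨ 1 = 1
(p1 ∨ (p2 ∧ p2)) ∨ (p3 ∨ (p3 ⊃ p3)) = 1 ∨ 1 = 1
p3 ⊃ p3 = 1/2 ⊃ 1/2 = 1
(p3 ⊃ p3) ∧ p3 = 1 ∧ 1/2 = 1/2
p3 ∧ p1 = 1/2 ∧ 2/3 = 1/2
p1 ∨ (p3 ∧ p1) = 2/3 ∨ 1/2 = 2/3
((p3 ⊃ p3) ∧ p3) ∨ (p1 ∨ (p3 ∧ p1)) = 1/2 ∨ 2/3 = 2/3
((p1 ∨ (p2 ∧ p2)) ∨ (p3 ∨ (p3 ⊃ p3))) ⊃ (((p3 ⊃ p3) ∧ p3) ∨ (p1 ∨ (p3 ∧ p1))) = 1 ⊃ 2/3 = 2/3
(((p1 ∨ p3) ⊃ p1) ∧ ((p3 ∧ p2) ⊃ p1)) ∨ (((p1 ∨ (p2 ∧ p2)) ∨ (p3 ∨ (p3 ⊃ p3))) ⊃ (((p3 ⊃ p3) ∧ p3) ∨ (p1 ∨ (p3 ∧ p1)))) = 1 ∨ 2/3 = 1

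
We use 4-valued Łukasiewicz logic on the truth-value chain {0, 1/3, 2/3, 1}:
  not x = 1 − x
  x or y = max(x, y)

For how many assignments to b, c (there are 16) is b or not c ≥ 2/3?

b = 0, c = 0 ↦ 1  ≥
b = 0, c = 1/3 ↦ 2/3  ≥
b = 0, c = 2/3 ↦ 1/3  <
b = 0, c = 1 ↦ 0  <
b = 1/3, c = 0 ↦ 1  ≥
b = 1/3, c = 1/3 ↦ 2/3  ≥
b = 1/3, c = 2/3 ↦ 1/3  <
b = 1/3, c = 1 ↦ 1/3  <
b = 2/3, c = 0 ↦ 1  ≥
b = 2/3, c = 1/3 ↦ 2/3  ≥
b = 2/3, c = 2/3 ↦ 2/3  ≥
b = 2/3, c = 1 ↦ 2/3  ≥
b = 1, c = 0 ↦ 1  ≥
b = 1, c = 1/3 ↦ 1  ≥
b = 1, c = 2/3 ↦ 1  ≥
b = 1, c = 1 ↦ 1  ≥
So 12 of the 16 assignments meet the threshold.

12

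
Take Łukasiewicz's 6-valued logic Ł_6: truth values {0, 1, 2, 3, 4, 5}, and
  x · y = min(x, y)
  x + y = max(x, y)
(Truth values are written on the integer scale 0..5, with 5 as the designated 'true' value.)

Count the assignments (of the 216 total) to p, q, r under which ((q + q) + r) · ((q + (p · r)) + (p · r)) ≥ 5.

41

value 5: 41 assignments (counts)
value 4: 47 assignments
value 3: 47 assignments
value 2: 41 assignments
value 1: 29 assignments
value 0: 11 assignments
So 41 of the 216 assignments meet the threshold.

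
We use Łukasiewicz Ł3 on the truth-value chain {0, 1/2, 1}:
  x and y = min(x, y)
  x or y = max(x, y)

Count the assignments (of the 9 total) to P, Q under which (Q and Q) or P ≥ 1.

5

P = 0, Q = 0 ↦ 0  <
P = 0, Q = 1/2 ↦ 1/2  <
P = 0, Q = 1 ↦ 1  ≥
P = 1/2, Q = 0 ↦ 1/2  <
P = 1/2, Q = 1/2 ↦ 1/2  <
P = 1/2, Q = 1 ↦ 1  ≥
P = 1, Q = 0 ↦ 1  ≥
P = 1, Q = 1/2 ↦ 1  ≥
P = 1, Q = 1 ↦ 1  ≥
So 5 of the 9 assignments meet the threshold.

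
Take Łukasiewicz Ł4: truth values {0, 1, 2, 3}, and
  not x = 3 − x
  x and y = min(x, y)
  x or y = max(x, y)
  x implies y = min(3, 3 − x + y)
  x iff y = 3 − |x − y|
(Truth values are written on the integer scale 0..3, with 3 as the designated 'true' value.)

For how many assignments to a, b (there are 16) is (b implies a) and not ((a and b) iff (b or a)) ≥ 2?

3

a = 0, b = 0 ↦ 0  <
a = 0, b = 1 ↦ 1  <
a = 0, b = 2 ↦ 1  <
a = 0, b = 3 ↦ 0  <
a = 1, b = 0 ↦ 1  <
a = 1, b = 1 ↦ 0  <
a = 1, b = 2 ↦ 1  <
a = 1, b = 3 ↦ 1  <
a = 2, b = 0 ↦ 2  ≥
a = 2, b = 1 ↦ 1  <
a = 2, b = 2 ↦ 0  <
a = 2, b = 3 ↦ 1  <
a = 3, b = 0 ↦ 3  ≥
a = 3, b = 1 ↦ 2  ≥
a = 3, b = 2 ↦ 1  <
a = 3, b = 3 ↦ 0  <
So 3 of the 16 assignments meet the threshold.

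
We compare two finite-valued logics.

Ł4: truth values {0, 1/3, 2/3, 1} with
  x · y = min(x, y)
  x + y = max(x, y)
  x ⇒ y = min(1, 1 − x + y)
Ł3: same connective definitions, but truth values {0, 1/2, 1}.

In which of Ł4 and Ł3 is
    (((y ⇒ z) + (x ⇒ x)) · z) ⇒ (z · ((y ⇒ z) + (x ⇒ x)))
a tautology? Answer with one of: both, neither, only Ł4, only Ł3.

In Ł4: every assignment gives 1 — tautology.
In Ł3: every assignment gives 1 — tautology.

both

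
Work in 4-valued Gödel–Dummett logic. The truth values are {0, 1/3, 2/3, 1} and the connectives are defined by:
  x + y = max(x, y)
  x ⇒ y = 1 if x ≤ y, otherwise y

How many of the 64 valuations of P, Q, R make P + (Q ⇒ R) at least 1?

46

value 1: 46 assignments (counts)
value 2/3: 8 assignments
value 1/3: 7 assignments
value 0: 3 assignments
So 46 of the 64 assignments meet the threshold.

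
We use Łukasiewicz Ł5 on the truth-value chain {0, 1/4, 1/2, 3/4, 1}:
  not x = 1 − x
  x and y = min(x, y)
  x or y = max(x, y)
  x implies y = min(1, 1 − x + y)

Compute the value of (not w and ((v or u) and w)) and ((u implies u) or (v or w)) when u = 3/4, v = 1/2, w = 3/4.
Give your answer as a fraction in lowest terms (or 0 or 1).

1/4

not w = not 3/4 = 1/4
v or u = 1/2 or 3/4 = 3/4
(v or u) and w = 3/4 and 3/4 = 3/4
not w and ((v or u) and w) = 1/4 and 3/4 = 1/4
u implies u = 3/4 implies 3/4 = 1
v or w = 1/2 or 3/4 = 3/4
(u implies u) or (v or w) = 1 or 3/4 = 1
(not w and ((v or u) and w)) and ((u implies u) or (v or w)) = 1/4 and 1 = 1/4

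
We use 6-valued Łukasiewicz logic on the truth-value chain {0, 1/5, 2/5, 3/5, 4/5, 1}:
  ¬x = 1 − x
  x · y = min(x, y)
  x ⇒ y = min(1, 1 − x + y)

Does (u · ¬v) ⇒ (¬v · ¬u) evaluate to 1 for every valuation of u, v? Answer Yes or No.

No

Counterexample: take u = 3/5, v = 0.
¬v = ¬0 = 1
u · ¬v = 3/5 · 1 = 3/5
¬v = ¬0 = 1
¬u = ¬3/5 = 2/5
¬v · ¬u = 1 · 2/5 = 2/5
(u · ¬v) ⇒ (¬v · ¬u) = 3/5 ⇒ 2/5 = 4/5
This gives 4/5 ≠ 1.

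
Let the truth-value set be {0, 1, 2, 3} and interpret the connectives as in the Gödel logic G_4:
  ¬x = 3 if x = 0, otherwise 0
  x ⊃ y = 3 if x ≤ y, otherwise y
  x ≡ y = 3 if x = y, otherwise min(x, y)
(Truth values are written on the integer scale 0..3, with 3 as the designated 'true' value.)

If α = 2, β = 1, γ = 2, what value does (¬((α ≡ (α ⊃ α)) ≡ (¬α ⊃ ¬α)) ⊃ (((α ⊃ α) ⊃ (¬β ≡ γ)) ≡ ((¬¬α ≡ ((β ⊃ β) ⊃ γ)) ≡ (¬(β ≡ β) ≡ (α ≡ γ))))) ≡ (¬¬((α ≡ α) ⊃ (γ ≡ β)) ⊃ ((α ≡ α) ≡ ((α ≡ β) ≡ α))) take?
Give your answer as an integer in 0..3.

α ⊃ α = 2 ⊃ 2 = 3
α ≡ (α ⊃ α) = 2 ≡ 3 = 2
¬α = ¬2 = 0
¬α = ¬2 = 0
¬α ⊃ ¬α = 0 ⊃ 0 = 3
(α ≡ (α ⊃ α)) ≡ (¬α ⊃ ¬α) = 2 ≡ 3 = 2
¬((α ≡ (α ⊃ α)) ≡ (¬α ⊃ ¬α)) = ¬2 = 0
α ⊃ α = 2 ⊃ 2 = 3
¬β = ¬1 = 0
¬β ≡ γ = 0 ≡ 2 = 0
(α ⊃ α) ⊃ (¬β ≡ γ) = 3 ⊃ 0 = 0
¬α = ¬2 = 0
¬¬α = ¬0 = 3
β ⊃ β = 1 ⊃ 1 = 3
(β ⊃ β) ⊃ γ = 3 ⊃ 2 = 2
¬¬α ≡ ((β ⊃ β) ⊃ γ) = 3 ≡ 2 = 2
β ≡ β = 1 ≡ 1 = 3
¬(β ≡ β) = ¬3 = 0
α ≡ γ = 2 ≡ 2 = 3
¬(β ≡ β) ≡ (α ≡ γ) = 0 ≡ 3 = 0
(¬¬α ≡ ((β ⊃ β) ⊃ γ)) ≡ (¬(β ≡ β) ≡ (α ≡ γ)) = 2 ≡ 0 = 0
((α ⊃ α) ⊃ (¬β ≡ γ)) ≡ ((¬¬α ≡ ((β ⊃ β) ⊃ γ)) ≡ (¬(β ≡ β) ≡ (α ≡ γ))) = 0 ≡ 0 = 3
¬((α ≡ (α ⊃ α)) ≡ (¬α ⊃ ¬α)) ⊃ (((α ⊃ α) ⊃ (¬β ≡ γ)) ≡ ((¬¬α ≡ ((β ⊃ β) ⊃ γ)) ≡ (¬(β ≡ β) ≡ (α ≡ γ)))) = 0 ⊃ 3 = 3
α ≡ α = 2 ≡ 2 = 3
γ ≡ β = 2 ≡ 1 = 1
(α ≡ α) ⊃ (γ ≡ β) = 3 ⊃ 1 = 1
¬((α ≡ α) ⊃ (γ ≡ β)) = ¬1 = 0
¬¬((α ≡ α) ⊃ (γ ≡ β)) = ¬0 = 3
α ≡ α = 2 ≡ 2 = 3
α ≡ β = 2 ≡ 1 = 1
(α ≡ β) ≡ α = 1 ≡ 2 = 1
(α ≡ α) ≡ ((α ≡ β) ≡ α) = 3 ≡ 1 = 1
¬¬((α ≡ α) ⊃ (γ ≡ β)) ⊃ ((α ≡ α) ≡ ((α ≡ β) ≡ α)) = 3 ⊃ 1 = 1
(¬((α ≡ (α ⊃ α)) ≡ (¬α ⊃ ¬α)) ⊃ (((α ⊃ α) ⊃ (¬β ≡ γ)) ≡ ((¬¬α ≡ ((β ⊃ β) ⊃ γ)) ≡ (¬(β ≡ β) ≡ (α ≡ γ))))) ≡ (¬¬((α ≡ α) ⊃ (γ ≡ β)) ⊃ ((α ≡ α) ≡ ((α ≡ β) ≡ α))) = 3 ≡ 1 = 1

1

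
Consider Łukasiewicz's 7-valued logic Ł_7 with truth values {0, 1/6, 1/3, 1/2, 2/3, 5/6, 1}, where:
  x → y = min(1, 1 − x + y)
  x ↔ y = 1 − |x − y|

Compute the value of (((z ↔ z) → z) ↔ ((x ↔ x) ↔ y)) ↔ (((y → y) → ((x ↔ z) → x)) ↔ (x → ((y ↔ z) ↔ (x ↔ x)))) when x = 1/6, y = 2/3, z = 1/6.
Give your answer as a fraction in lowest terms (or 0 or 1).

z ↔ z = 1/6 ↔ 1/6 = 1
(z ↔ z) → z = 1 → 1/6 = 1/6
x ↔ x = 1/6 ↔ 1/6 = 1
(x ↔ x) ↔ y = 1 ↔ 2/3 = 2/3
((z ↔ z) → z) ↔ ((x ↔ x) ↔ y) = 1/6 ↔ 2/3 = 1/2
y → y = 2/3 → 2/3 = 1
x ↔ z = 1/6 ↔ 1/6 = 1
(x ↔ z) → x = 1 → 1/6 = 1/6
(y → y) → ((x ↔ z) → x) = 1 → 1/6 = 1/6
y ↔ z = 2/3 ↔ 1/6 = 1/2
x ↔ x = 1/6 ↔ 1/6 = 1
(y ↔ z) ↔ (x ↔ x) = 1/2 ↔ 1 = 1/2
x → ((y ↔ z) ↔ (x ↔ x)) = 1/6 → 1/2 = 1
((y → y) → ((x ↔ z) → x)) ↔ (x → ((y ↔ z) ↔ (x ↔ x))) = 1/6 ↔ 1 = 1/6
(((z ↔ z) → z) ↔ ((x ↔ x) ↔ y)) ↔ (((y → y) → ((x ↔ z) → x)) ↔ (x → ((y ↔ z) ↔ (x ↔ x)))) = 1/2 ↔ 1/6 = 2/3

2/3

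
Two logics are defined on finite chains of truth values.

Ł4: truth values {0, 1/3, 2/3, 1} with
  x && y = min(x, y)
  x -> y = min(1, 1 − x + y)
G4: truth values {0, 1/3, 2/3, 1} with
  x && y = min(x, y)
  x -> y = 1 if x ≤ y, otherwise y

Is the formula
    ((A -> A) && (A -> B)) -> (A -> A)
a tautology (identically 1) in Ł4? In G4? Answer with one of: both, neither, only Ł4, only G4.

both

In Ł4: every assignment gives 1 — tautology.
In G4: every assignment gives 1 — tautology.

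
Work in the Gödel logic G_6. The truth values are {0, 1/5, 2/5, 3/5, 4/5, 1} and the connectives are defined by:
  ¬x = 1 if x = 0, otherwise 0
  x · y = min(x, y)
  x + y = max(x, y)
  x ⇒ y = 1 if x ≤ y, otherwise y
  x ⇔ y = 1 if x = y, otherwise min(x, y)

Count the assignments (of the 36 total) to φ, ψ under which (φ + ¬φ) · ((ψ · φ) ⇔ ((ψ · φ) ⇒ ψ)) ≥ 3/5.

value 1: 1 assignment (counts)
value 4/5: 3 assignments (counts)
value 3/5: 5 assignments (counts)
value 2/5: 7 assignments
value 1/5: 9 assignments
value 0: 11 assignments
So 9 of the 36 assignments meet the threshold.

9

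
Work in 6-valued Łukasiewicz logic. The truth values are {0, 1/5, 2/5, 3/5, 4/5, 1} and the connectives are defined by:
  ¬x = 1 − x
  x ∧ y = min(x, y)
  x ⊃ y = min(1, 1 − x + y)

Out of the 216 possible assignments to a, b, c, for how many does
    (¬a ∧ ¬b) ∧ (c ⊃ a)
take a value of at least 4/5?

value 1: 1 assignment (counts)
value 4/5: 9 assignments (counts)
value 3/5: 26 assignments
value 2/5: 48 assignments
value 1/5: 61 assignments
value 0: 71 assignments
So 10 of the 216 assignments meet the threshold.

10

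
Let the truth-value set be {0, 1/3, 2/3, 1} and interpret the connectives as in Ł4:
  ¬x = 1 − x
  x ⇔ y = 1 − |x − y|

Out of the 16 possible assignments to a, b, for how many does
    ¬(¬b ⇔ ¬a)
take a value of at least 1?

a = 0, b = 0 ↦ 0  <
a = 0, b = 1/3 ↦ 1/3  <
a = 0, b = 2/3 ↦ 2/3  <
a = 0, b = 1 ↦ 1  ≥
a = 1/3, b = 0 ↦ 1/3  <
a = 1/3, b = 1/3 ↦ 0  <
a = 1/3, b = 2/3 ↦ 1/3  <
a = 1/3, b = 1 ↦ 2/3  <
a = 2/3, b = 0 ↦ 2/3  <
a = 2/3, b = 1/3 ↦ 1/3  <
a = 2/3, b = 2/3 ↦ 0  <
a = 2/3, b = 1 ↦ 1/3  <
a = 1, b = 0 ↦ 1  ≥
a = 1, b = 1/3 ↦ 2/3  <
a = 1, b = 2/3 ↦ 1/3  <
a = 1, b = 1 ↦ 0  <
So 2 of the 16 assignments meet the threshold.

2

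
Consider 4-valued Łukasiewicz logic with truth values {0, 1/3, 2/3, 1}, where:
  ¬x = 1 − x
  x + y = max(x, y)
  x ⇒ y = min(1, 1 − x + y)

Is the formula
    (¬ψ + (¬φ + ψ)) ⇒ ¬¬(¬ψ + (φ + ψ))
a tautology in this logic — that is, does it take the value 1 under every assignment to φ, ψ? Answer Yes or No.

Counterexample: take φ = 0, ψ = 1/3.
¬ψ = ¬1/3 = 2/3
¬φ = ¬0 = 1
¬φ + ψ = 1 + 1/3 = 1
¬ψ + (¬φ + ψ) = 2/3 + 1 = 1
¬ψ = ¬1/3 = 2/3
φ + ψ = 0 + 1/3 = 1/3
¬ψ + (φ + ψ) = 2/3 + 1/3 = 2/3
¬(¬ψ + (φ + ψ)) = ¬2/3 = 1/3
¬¬(¬ψ + (φ + ψ)) = ¬1/3 = 2/3
(¬ψ + (¬φ + ψ)) ⇒ ¬¬(¬ψ + (φ + ψ)) = 1 ⇒ 2/3 = 2/3
This gives 2/3 ≠ 1.

No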